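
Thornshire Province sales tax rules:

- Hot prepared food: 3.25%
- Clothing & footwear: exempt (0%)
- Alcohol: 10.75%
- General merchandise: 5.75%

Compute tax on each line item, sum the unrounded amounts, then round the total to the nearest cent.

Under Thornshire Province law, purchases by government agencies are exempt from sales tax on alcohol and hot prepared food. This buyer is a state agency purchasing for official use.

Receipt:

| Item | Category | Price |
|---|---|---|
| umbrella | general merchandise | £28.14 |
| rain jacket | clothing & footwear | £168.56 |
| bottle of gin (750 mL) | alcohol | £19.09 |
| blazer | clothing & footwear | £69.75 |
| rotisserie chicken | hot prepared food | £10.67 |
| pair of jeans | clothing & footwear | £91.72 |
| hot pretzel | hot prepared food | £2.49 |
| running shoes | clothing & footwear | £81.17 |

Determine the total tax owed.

£1.62

Umbrella £28.14: general merchandise → 5.75% → £1.61805
Rain jacket £168.56: clothing & footwear → 0% → £0.00
Bottle of gin (750 mL) £19.09: alcohol, buyer-exempt → 0% → £0.00
Blazer £69.75: clothing & footwear → 0% → £0.00
Rotisserie chicken £10.67: hot prepared food, buyer-exempt → 0% → £0.00
Pair of jeans £91.72: clothing & footwear → 0% → £0.00
Hot pretzel £2.49: hot prepared food, buyer-exempt → 0% → £0.00
Running shoes £81.17: clothing & footwear → 0% → £0.00
Unrounded tax sum = £1.61805 → £1.62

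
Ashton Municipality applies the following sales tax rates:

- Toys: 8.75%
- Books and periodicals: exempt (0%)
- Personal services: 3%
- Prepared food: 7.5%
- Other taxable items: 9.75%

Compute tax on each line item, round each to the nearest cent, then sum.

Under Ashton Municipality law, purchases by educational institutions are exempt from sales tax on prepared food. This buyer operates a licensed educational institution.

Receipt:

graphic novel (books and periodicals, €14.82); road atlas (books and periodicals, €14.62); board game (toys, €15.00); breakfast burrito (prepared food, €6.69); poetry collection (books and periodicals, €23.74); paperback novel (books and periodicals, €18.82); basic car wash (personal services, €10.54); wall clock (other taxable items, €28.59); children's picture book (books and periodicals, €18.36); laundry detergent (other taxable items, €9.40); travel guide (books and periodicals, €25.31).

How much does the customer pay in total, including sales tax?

Graphic novel €14.82: books and periodicals → 0% → €0.00
Road atlas €14.62: books and periodicals → 0% → €0.00
Board game €15.00: toys → 8.75% → €1.31
Breakfast burrito €6.69: prepared food, buyer-exempt → 0% → €0.00
Poetry collection €23.74: books and periodicals → 0% → €0.00
Paperback novel €18.82: books and periodicals → 0% → €0.00
Basic car wash €10.54: personal services → 3% → €0.32
Wall clock €28.59: other taxable items → 9.75% → €2.79
Children's picture book €18.36: books and periodicals → 0% → €0.00
Laundry detergent €9.40: other taxable items → 9.75% → €0.92
Travel guide €25.31: books and periodicals → 0% → €0.00
Subtotal = €185.89; tax = €5.34; total due = €191.23

€191.23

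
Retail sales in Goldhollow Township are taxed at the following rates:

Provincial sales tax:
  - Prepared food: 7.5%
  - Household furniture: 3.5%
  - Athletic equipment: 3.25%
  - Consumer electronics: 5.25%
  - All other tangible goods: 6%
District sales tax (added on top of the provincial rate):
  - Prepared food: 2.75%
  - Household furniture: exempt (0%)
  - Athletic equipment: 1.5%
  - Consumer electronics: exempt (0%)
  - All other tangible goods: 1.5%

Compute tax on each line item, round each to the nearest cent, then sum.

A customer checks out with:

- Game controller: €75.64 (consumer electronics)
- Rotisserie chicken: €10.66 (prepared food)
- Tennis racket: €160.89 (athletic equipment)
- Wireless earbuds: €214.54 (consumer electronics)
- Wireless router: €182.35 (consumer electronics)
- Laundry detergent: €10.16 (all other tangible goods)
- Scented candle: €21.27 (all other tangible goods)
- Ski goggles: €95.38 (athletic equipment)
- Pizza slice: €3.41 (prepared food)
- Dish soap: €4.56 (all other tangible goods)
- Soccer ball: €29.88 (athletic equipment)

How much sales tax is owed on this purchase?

€42.53

Game controller €75.64: consumer electronics → 5.25% + 0% district = 5.25% → €3.97
Rotisserie chicken €10.66: prepared food → 7.5% + 2.75% district = 10.25% → €1.09
Tennis racket €160.89: athletic equipment → 3.25% + 1.5% district = 4.75% → €7.64
Wireless earbuds €214.54: consumer electronics → 5.25% + 0% district = 5.25% → €11.26
Wireless router €182.35: consumer electronics → 5.25% + 0% district = 5.25% → €9.57
Laundry detergent €10.16: all other tangible goods → 6% + 1.5% district = 7.5% → €0.76
Scented candle €21.27: all other tangible goods → 6% + 1.5% district = 7.5% → €1.60
Ski goggles €95.38: athletic equipment → 3.25% + 1.5% district = 4.75% → €4.53
Pizza slice €3.41: prepared food → 7.5% + 2.75% district = 10.25% → €0.35
Dish soap €4.56: all other tangible goods → 6% + 1.5% district = 7.5% → €0.34
Soccer ball €29.88: athletic equipment → 3.25% + 1.5% district = 4.75% → €1.42
Total tax = €3.97 + €1.09 + €7.64 + €11.26 + €9.57 + €0.76 + €1.60 + €4.53 + €0.35 + €0.34 + €1.42 = €42.53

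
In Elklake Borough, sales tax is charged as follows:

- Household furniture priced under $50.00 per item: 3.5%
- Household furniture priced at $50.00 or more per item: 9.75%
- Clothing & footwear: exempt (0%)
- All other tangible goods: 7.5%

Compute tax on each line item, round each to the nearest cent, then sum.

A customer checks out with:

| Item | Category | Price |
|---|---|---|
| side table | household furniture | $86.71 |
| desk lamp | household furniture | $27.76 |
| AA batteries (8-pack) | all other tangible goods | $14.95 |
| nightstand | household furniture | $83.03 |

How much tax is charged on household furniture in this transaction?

Side table $86.71: household furniture, $50.00 or more → 9.75% → $8.45
Desk lamp $27.76: household furniture, under $50.00 → 3.5% → $0.97
Nightstand $83.03: household furniture, $50.00 or more → 9.75% → $8.10
Tax on household furniture = $8.45 + $0.97 + $8.10 = $17.52

$17.52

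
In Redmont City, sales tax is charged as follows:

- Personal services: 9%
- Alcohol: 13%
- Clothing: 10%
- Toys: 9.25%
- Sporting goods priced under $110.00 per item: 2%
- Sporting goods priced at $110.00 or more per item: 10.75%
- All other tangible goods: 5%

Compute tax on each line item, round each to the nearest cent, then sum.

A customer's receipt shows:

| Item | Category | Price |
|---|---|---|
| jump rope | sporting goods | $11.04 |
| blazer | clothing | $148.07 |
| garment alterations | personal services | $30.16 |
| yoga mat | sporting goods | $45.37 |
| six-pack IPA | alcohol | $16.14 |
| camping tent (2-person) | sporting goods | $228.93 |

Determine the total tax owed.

$45.36

Jump rope $11.04: sporting goods, under $110.00 → 2% → $0.22
Blazer $148.07: clothing → 10% → $14.81
Garment alterations $30.16: personal services → 9% → $2.71
Yoga mat $45.37: sporting goods, under $110.00 → 2% → $0.91
Six-pack IPA $16.14: alcohol → 13% → $2.10
Camping tent (2-person) $228.93: sporting goods, $110.00 or more → 10.75% → $24.61
Total tax = $0.22 + $14.81 + $2.71 + $0.91 + $2.10 + $24.61 = $45.36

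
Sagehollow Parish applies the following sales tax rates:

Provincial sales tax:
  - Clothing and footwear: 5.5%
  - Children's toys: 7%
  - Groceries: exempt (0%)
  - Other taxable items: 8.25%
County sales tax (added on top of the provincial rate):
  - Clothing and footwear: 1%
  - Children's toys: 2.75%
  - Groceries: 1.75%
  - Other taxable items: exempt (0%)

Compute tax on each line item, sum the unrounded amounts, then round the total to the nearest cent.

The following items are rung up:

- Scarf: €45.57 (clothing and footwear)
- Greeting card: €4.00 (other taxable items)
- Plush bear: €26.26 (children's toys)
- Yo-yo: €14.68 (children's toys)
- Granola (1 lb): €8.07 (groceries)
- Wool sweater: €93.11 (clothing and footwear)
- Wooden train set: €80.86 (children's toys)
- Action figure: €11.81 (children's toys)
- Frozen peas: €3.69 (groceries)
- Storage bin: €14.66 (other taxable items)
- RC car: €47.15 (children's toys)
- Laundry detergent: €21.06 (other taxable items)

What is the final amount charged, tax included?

Scarf €45.57: clothing and footwear → 5.5% + 1% county = 6.5% → €2.96205
Greeting card €4.00: other taxable items → 8.25% + 0% county = 8.25% → €0.33
Plush bear €26.26: children's toys → 7% + 2.75% county = 9.75% → €2.56035
Yo-yo €14.68: children's toys → 7% + 2.75% county = 9.75% → €1.4313
Granola (1 lb) €8.07: groceries → 0% + 1.75% county = 1.75% → €0.141225
Wool sweater €93.11: clothing and footwear → 5.5% + 1% county = 6.5% → €6.05215
Wooden train set €80.86: children's toys → 7% + 2.75% county = 9.75% → €7.88385
Action figure €11.81: children's toys → 7% + 2.75% county = 9.75% → €1.151475
Frozen peas €3.69: groceries → 0% + 1.75% county = 1.75% → €0.064575
Storage bin €14.66: other taxable items → 8.25% + 0% county = 8.25% → €1.20945
RC car €47.15: children's toys → 7% + 2.75% county = 9.75% → €4.597125
Laundry detergent €21.06: other taxable items → 8.25% + 0% county = 8.25% → €1.73745
Subtotal = €370.92; unrounded tax = €30.121 → €30.12; total due = €401.04

€401.04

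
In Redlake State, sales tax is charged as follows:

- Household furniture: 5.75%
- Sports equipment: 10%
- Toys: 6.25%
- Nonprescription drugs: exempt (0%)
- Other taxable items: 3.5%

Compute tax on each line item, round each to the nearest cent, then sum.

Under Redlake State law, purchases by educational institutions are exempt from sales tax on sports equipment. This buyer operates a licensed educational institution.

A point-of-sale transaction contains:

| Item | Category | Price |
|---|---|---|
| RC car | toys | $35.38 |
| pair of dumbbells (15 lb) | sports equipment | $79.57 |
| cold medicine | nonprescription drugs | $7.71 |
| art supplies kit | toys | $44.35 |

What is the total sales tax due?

$4.98

RC car $35.38: toys → 6.25% → $2.21
Pair of dumbbells (15 lb) $79.57: sports equipment, buyer-exempt → 0% → $0.00
Cold medicine $7.71: nonprescription drugs → 0% → $0.00
Art supplies kit $44.35: toys → 6.25% → $2.77
Total tax = $2.21 + $2.77 = $4.98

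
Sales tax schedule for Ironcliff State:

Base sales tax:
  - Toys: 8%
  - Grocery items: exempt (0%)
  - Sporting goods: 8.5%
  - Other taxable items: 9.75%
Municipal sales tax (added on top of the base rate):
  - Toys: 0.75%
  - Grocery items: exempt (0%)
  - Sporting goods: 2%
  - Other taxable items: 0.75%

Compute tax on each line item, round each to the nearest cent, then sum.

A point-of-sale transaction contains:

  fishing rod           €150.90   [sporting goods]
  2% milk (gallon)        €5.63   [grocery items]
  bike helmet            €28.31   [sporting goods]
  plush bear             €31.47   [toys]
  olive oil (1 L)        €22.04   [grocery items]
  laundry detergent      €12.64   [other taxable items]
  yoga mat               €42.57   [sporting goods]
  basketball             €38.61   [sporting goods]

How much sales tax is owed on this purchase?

Fishing rod €150.90: sporting goods → 8.5% + 2% municipal = 10.5% → €15.84
2% milk (gallon) €5.63: grocery items → 0% + 0% municipal = 0% → €0.00
Bike helmet €28.31: sporting goods → 8.5% + 2% municipal = 10.5% → €2.97
Plush bear €31.47: toys → 8% + 0.75% municipal = 8.75% → €2.75
Olive oil (1 L) €22.04: grocery items → 0% + 0% municipal = 0% → €0.00
Laundry detergent €12.64: other taxable items → 9.75% + 0.75% municipal = 10.5% → €1.33
Yoga mat €42.57: sporting goods → 8.5% + 2% municipal = 10.5% → €4.47
Basketball €38.61: sporting goods → 8.5% + 2% municipal = 10.5% → €4.05
Total tax = €15.84 + €2.97 + €2.75 + €1.33 + €4.47 + €4.05 = €31.41

€31.41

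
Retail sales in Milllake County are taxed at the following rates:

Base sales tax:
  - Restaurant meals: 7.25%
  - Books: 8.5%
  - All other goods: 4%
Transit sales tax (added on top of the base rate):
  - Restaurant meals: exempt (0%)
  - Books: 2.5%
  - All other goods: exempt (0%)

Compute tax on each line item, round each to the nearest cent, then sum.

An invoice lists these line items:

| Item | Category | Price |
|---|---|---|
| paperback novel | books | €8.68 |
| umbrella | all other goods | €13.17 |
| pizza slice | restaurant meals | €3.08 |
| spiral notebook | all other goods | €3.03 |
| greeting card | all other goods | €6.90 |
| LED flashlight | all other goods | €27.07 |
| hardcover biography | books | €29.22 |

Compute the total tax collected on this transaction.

Paperback novel €8.68: books → 8.5% + 2.5% transit = 11% → €0.95
Umbrella €13.17: all other goods → 4% + 0% transit = 4% → €0.53
Pizza slice €3.08: restaurant meals → 7.25% + 0% transit = 7.25% → €0.22
Spiral notebook €3.03: all other goods → 4% + 0% transit = 4% → €0.12
Greeting card €6.90: all other goods → 4% + 0% transit = 4% → €0.28
LED flashlight €27.07: all other goods → 4% + 0% transit = 4% → €1.08
Hardcover biography €29.22: books → 8.5% + 2.5% transit = 11% → €3.21
Total tax = €0.95 + €0.53 + €0.22 + €0.12 + €0.28 + €1.08 + €3.21 = €6.39

€6.39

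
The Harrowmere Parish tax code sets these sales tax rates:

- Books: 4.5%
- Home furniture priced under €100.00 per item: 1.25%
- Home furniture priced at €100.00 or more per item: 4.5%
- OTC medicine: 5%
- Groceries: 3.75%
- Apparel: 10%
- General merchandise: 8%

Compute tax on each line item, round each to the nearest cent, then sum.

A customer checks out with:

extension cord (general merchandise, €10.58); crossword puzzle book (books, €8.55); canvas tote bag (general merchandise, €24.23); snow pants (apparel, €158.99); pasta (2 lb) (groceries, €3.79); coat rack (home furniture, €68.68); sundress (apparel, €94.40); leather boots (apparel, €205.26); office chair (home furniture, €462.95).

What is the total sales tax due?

Extension cord €10.58: general merchandise → 8% → €0.85
Crossword puzzle book €8.55: books → 4.5% → €0.38
Canvas tote bag €24.23: general merchandise → 8% → €1.94
Snow pants €158.99: apparel → 10% → €15.90
Pasta (2 lb) €3.79: groceries → 3.75% → €0.14
Coat rack €68.68: home furniture, under €100.00 → 1.25% → €0.86
Sundress €94.40: apparel → 10% → €9.44
Leather boots €205.26: apparel → 10% → €20.53
Office chair €462.95: home furniture, €100.00 or more → 4.5% → €20.83
Total tax = €0.85 + €0.38 + €1.94 + €15.90 + €0.14 + €0.86 + €9.44 + €20.53 + €20.83 = €70.87

€70.87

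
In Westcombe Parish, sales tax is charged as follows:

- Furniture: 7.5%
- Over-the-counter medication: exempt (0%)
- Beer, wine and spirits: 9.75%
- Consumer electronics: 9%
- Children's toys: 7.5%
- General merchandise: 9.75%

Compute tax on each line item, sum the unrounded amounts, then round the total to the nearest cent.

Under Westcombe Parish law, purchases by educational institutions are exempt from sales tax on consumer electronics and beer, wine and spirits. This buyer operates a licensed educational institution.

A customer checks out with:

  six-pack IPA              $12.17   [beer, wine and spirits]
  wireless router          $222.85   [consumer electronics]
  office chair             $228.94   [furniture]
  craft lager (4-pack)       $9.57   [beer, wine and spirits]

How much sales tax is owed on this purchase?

$17.17

Six-pack IPA $12.17: beer, wine and spirits, buyer-exempt → 0% → $0.00
Wireless router $222.85: consumer electronics, buyer-exempt → 0% → $0.00
Office chair $228.94: furniture → 7.5% → $17.1705
Craft lager (4-pack) $9.57: beer, wine and spirits, buyer-exempt → 0% → $0.00
Unrounded tax sum = $17.1705 → $17.17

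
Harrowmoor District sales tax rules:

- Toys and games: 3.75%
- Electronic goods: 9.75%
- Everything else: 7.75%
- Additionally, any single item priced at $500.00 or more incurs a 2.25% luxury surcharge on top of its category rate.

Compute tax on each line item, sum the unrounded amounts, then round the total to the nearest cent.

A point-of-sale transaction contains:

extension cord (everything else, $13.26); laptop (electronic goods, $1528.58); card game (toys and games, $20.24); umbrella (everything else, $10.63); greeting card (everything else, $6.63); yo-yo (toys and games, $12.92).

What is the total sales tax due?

Extension cord $13.26: everything else → 7.75% → $1.02765
Laptop $1528.58: electronic goods → 9.75% + 2.25% surcharge = 12% → $183.4296
Card game $20.24: toys and games → 3.75% → $0.759
Umbrella $10.63: everything else → 7.75% → $0.823825
Greeting card $6.63: everything else → 7.75% → $0.513825
Yo-yo $12.92: toys and games → 3.75% → $0.4845
Unrounded tax sum = $187.0384 → $187.04

$187.04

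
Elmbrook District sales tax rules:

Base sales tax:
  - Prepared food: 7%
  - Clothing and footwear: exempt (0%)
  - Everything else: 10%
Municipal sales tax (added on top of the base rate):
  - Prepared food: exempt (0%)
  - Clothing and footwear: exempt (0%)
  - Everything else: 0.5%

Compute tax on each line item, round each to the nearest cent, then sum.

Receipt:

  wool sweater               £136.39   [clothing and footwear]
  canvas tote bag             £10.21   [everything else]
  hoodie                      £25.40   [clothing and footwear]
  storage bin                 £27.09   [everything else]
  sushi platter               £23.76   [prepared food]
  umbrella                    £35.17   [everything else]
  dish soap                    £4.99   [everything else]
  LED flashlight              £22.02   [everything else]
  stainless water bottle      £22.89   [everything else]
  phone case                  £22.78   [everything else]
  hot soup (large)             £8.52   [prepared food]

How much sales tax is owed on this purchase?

£17.48

Wool sweater £136.39: clothing and footwear → 0% + 0% municipal = 0% → £0.00
Canvas tote bag £10.21: everything else → 10% + 0.5% municipal = 10.5% → £1.07
Hoodie £25.40: clothing and footwear → 0% + 0% municipal = 0% → £0.00
Storage bin £27.09: everything else → 10% + 0.5% municipal = 10.5% → £2.84
Sushi platter £23.76: prepared food → 7% + 0% municipal = 7% → £1.66
Umbrella £35.17: everything else → 10% + 0.5% municipal = 10.5% → £3.69
Dish soap £4.99: everything else → 10% + 0.5% municipal = 10.5% → £0.52
LED flashlight £22.02: everything else → 10% + 0.5% municipal = 10.5% → £2.31
Stainless water bottle £22.89: everything else → 10% + 0.5% municipal = 10.5% → £2.40
Phone case £22.78: everything else → 10% + 0.5% municipal = 10.5% → £2.39
Hot soup (large) £8.52: prepared food → 7% + 0% municipal = 7% → £0.60
Total tax = £1.07 + £2.84 + £1.66 + £3.69 + £0.52 + £2.31 + £2.40 + £2.39 + £0.60 = £17.48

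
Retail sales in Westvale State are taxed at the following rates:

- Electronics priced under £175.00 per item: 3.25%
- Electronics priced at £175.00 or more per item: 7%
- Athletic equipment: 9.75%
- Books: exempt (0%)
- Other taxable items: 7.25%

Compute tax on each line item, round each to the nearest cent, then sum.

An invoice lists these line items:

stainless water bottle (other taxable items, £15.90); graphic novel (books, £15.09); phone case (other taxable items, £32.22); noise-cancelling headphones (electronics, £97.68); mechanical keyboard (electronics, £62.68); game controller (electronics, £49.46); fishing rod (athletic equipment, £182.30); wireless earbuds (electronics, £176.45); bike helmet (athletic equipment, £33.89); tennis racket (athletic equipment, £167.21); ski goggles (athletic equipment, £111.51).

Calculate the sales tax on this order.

Stainless water bottle £15.90: other taxable items → 7.25% → £1.15
Graphic novel £15.09: books → 0% → £0.00
Phone case £32.22: other taxable items → 7.25% → £2.34
Noise-cancelling headphones £97.68: electronics, under £175.00 → 3.25% → £3.17
Mechanical keyboard £62.68: electronics, under £175.00 → 3.25% → £2.04
Game controller £49.46: electronics, under £175.00 → 3.25% → £1.61
Fishing rod £182.30: athletic equipment → 9.75% → £17.77
Wireless earbuds £176.45: electronics, £175.00 or more → 7% → £12.35
Bike helmet £33.89: athletic equipment → 9.75% → £3.30
Tennis racket £167.21: athletic equipment → 9.75% → £16.30
Ski goggles £111.51: athletic equipment → 9.75% → £10.87
Total tax = £1.15 + £2.34 + £3.17 + £2.04 + £1.61 + £17.77 + £12.35 + £3.30 + £16.30 + £10.87 = £70.90

£70.90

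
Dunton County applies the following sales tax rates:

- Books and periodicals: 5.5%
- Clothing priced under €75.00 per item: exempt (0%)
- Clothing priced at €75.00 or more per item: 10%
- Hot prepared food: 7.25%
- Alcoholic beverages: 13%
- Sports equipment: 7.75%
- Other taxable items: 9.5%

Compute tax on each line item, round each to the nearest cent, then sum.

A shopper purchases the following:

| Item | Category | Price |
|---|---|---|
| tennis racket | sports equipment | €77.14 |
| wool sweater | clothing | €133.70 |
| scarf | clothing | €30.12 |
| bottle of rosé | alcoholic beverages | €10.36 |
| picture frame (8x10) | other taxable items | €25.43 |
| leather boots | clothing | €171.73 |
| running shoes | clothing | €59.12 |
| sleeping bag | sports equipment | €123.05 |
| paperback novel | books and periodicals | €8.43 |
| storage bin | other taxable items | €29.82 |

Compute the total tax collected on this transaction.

€53.12

Tennis racket €77.14: sports equipment → 7.75% → €5.98
Wool sweater €133.70: clothing, €75.00 or more → 10% → €13.37
Scarf €30.12: clothing, under €75.00 → 0% → €0.00
Bottle of rosé €10.36: alcoholic beverages → 13% → €1.35
Picture frame (8x10) €25.43: other taxable items → 9.5% → €2.42
Leather boots €171.73: clothing, €75.00 or more → 10% → €17.17
Running shoes €59.12: clothing, under €75.00 → 0% → €0.00
Sleeping bag €123.05: sports equipment → 7.75% → €9.54
Paperback novel €8.43: books and periodicals → 5.5% → €0.46
Storage bin €29.82: other taxable items → 9.5% → €2.83
Total tax = €5.98 + €13.37 + €1.35 + €2.42 + €17.17 + €9.54 + €0.46 + €2.83 = €53.12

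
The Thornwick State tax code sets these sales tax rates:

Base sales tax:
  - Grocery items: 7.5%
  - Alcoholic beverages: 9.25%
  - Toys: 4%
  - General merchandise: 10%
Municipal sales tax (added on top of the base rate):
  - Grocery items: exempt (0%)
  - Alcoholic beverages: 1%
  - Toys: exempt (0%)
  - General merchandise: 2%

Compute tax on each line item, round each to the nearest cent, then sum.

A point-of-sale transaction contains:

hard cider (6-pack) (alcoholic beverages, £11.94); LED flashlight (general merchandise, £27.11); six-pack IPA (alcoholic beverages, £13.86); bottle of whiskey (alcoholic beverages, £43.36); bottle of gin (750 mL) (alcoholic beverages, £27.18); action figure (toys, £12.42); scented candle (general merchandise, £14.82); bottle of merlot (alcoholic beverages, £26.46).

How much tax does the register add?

£18.11

Hard cider (6-pack) £11.94: alcoholic beverages → 9.25% + 1% municipal = 10.25% → £1.22
LED flashlight £27.11: general merchandise → 10% + 2% municipal = 12% → £3.25
Six-pack IPA £13.86: alcoholic beverages → 9.25% + 1% municipal = 10.25% → £1.42
Bottle of whiskey £43.36: alcoholic beverages → 9.25% + 1% municipal = 10.25% → £4.44
Bottle of gin (750 mL) £27.18: alcoholic beverages → 9.25% + 1% municipal = 10.25% → £2.79
Action figure £12.42: toys → 4% + 0% municipal = 4% → £0.50
Scented candle £14.82: general merchandise → 10% + 2% municipal = 12% → £1.78
Bottle of merlot £26.46: alcoholic beverages → 9.25% + 1% municipal = 10.25% → £2.71
Total tax = £1.22 + £3.25 + £1.42 + £4.44 + £2.79 + £0.50 + £1.78 + £2.71 = £18.11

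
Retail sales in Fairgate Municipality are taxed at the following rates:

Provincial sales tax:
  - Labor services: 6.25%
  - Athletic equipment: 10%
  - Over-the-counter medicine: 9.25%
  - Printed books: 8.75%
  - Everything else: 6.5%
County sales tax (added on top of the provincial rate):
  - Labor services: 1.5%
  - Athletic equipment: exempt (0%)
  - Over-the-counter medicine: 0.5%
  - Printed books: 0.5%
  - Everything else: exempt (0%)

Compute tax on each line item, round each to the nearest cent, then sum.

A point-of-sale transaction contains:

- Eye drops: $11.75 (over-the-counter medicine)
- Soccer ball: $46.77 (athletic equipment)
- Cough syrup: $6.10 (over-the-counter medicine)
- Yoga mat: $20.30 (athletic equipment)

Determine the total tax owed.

Eye drops $11.75: over-the-counter medicine → 9.25% + 0.5% county = 9.75% → $1.15
Soccer ball $46.77: athletic equipment → 10% + 0% county = 10% → $4.68
Cough syrup $6.10: over-the-counter medicine → 9.25% + 0.5% county = 9.75% → $0.59
Yoga mat $20.30: athletic equipment → 10% + 0% county = 10% → $2.03
Total tax = $1.15 + $4.68 + $0.59 + $2.03 = $8.45

$8.45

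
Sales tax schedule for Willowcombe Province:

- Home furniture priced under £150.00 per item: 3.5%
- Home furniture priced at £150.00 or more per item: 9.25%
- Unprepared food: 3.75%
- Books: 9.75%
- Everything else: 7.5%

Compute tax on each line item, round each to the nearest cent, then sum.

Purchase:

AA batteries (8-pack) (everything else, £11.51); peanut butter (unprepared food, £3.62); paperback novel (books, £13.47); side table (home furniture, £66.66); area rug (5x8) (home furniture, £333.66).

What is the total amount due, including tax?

AA batteries (8-pack) £11.51: everything else → 7.5% → £0.86
Peanut butter £3.62: unprepared food → 3.75% → £0.14
Paperback novel £13.47: books → 9.75% → £1.31
Side table £66.66: home furniture, under £150.00 → 3.5% → £2.33
Area rug (5x8) £333.66: home furniture, £150.00 or more → 9.25% → £30.86
Subtotal = £428.92; tax = £35.50; total due = £464.42

£464.42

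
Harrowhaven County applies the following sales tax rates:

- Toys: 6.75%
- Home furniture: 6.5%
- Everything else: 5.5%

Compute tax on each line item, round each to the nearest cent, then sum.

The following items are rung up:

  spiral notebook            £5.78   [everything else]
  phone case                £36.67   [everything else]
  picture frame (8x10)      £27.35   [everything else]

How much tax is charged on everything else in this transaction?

Spiral notebook £5.78: everything else → 5.5% → £0.32
Phone case £36.67: everything else → 5.5% → £2.02
Picture frame (8x10) £27.35: everything else → 5.5% → £1.50
Tax on everything else = £0.32 + £2.02 + £1.50 = £3.84

£3.84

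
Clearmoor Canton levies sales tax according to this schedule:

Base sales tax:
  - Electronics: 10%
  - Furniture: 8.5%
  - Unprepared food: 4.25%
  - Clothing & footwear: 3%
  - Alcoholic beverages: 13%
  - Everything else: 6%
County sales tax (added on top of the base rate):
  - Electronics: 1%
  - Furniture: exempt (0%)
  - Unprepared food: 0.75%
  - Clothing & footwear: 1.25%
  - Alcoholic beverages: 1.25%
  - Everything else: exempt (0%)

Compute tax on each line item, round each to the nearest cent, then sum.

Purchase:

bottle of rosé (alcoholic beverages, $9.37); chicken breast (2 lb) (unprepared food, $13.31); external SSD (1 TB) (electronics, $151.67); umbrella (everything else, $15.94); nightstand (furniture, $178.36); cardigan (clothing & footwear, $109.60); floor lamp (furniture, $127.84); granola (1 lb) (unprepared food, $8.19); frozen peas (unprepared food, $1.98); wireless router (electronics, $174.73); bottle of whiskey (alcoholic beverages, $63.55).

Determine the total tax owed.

$79.13

Bottle of rosé $9.37: alcoholic beverages → 13% + 1.25% county = 14.25% → $1.34
Chicken breast (2 lb) $13.31: unprepared food → 4.25% + 0.75% county = 5% → $0.67
External SSD (1 TB) $151.67: electronics → 10% + 1% county = 11% → $16.68
Umbrella $15.94: everything else → 6% + 0% county = 6% → $0.96
Nightstand $178.36: furniture → 8.5% + 0% county = 8.5% → $15.16
Cardigan $109.60: clothing & footwear → 3% + 1.25% county = 4.25% → $4.66
Floor lamp $127.84: furniture → 8.5% + 0% county = 8.5% → $10.87
Granola (1 lb) $8.19: unprepared food → 4.25% + 0.75% county = 5% → $0.41
Frozen peas $1.98: unprepared food → 4.25% + 0.75% county = 5% → $0.10
Wireless router $174.73: electronics → 10% + 1% county = 11% → $19.22
Bottle of whiskey $63.55: alcoholic beverages → 13% + 1.25% county = 14.25% → $9.06
Total tax = $1.34 + $0.67 + $16.68 + $0.96 + $15.16 + $4.66 + $10.87 + $0.41 + $0.10 + $19.22 + $9.06 = $79.13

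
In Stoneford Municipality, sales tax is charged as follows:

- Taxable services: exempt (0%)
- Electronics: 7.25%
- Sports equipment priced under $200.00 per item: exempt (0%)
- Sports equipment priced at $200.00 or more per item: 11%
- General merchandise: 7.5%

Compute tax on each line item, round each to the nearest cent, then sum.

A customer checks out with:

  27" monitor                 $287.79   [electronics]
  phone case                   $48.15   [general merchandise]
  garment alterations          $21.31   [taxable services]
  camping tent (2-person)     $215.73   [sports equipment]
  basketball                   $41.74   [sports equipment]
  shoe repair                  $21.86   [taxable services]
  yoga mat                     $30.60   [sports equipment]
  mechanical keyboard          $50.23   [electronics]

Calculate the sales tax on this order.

$51.84

27" monitor $287.79: electronics → 7.25% → $20.86
Phone case $48.15: general merchandise → 7.5% → $3.61
Garment alterations $21.31: taxable services → 0% → $0.00
Camping tent (2-person) $215.73: sports equipment, $200.00 or more → 11% → $23.73
Basketball $41.74: sports equipment, under $200.00 → 0% → $0.00
Shoe repair $21.86: taxable services → 0% → $0.00
Yoga mat $30.60: sports equipment, under $200.00 → 0% → $0.00
Mechanical keyboard $50.23: electronics → 7.25% → $3.64
Total tax = $20.86 + $3.61 + $23.73 + $3.64 = $51.84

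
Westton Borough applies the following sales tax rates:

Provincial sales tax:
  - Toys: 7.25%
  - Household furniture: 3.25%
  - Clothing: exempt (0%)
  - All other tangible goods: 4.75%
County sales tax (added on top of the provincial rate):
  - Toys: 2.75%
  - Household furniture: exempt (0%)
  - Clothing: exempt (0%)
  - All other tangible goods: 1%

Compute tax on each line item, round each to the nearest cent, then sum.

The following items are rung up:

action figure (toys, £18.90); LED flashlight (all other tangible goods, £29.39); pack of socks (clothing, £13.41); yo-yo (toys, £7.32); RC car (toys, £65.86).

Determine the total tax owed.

Action figure £18.90: toys → 7.25% + 2.75% county = 10% → £1.89
LED flashlight £29.39: all other tangible goods → 4.75% + 1% county = 5.75% → £1.69
Pack of socks £13.41: clothing → 0% + 0% county = 0% → £0.00
Yo-yo £7.32: toys → 7.25% + 2.75% county = 10% → £0.73
RC car £65.86: toys → 7.25% + 2.75% county = 10% → £6.59
Total tax = £1.89 + £1.69 + £0.73 + £6.59 = £10.90

£10.90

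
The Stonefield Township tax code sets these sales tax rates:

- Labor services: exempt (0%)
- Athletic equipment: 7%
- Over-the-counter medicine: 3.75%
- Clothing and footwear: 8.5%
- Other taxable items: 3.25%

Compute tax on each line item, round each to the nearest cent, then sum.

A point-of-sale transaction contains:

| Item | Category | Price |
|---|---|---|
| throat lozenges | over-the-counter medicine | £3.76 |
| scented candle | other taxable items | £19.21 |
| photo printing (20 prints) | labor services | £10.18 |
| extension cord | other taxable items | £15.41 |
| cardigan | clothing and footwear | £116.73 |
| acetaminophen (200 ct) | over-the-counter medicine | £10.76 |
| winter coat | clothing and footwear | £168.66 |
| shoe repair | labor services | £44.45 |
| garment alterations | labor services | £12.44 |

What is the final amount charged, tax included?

Throat lozenges £3.76: over-the-counter medicine → 3.75% → £0.14
Scented candle £19.21: other taxable items → 3.25% → £0.62
Photo printing (20 prints) £10.18: labor services → 0% → £0.00
Extension cord £15.41: other taxable items → 3.25% → £0.50
Cardigan £116.73: clothing and footwear → 8.5% → £9.92
Acetaminophen (200 ct) £10.76: over-the-counter medicine → 3.75% → £0.40
Winter coat £168.66: clothing and footwear → 8.5% → £14.34
Shoe repair £44.45: labor services → 0% → £0.00
Garment alterations £12.44: labor services → 0% → £0.00
Subtotal = £401.60; tax = £25.92; total due = £427.52

£427.52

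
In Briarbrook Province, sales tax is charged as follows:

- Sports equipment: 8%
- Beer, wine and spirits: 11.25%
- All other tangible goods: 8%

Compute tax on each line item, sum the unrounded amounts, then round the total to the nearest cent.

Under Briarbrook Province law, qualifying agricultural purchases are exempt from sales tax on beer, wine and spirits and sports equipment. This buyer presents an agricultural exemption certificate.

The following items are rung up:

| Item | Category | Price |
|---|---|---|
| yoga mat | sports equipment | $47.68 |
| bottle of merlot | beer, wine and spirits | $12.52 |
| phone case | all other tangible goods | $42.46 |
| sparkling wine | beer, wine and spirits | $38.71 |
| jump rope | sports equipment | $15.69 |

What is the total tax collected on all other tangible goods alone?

Phone case $42.46: all other tangible goods → 8% → $3.3968
Tax on all other tangible goods: unrounded sum = $3.3968 → $3.40

$3.40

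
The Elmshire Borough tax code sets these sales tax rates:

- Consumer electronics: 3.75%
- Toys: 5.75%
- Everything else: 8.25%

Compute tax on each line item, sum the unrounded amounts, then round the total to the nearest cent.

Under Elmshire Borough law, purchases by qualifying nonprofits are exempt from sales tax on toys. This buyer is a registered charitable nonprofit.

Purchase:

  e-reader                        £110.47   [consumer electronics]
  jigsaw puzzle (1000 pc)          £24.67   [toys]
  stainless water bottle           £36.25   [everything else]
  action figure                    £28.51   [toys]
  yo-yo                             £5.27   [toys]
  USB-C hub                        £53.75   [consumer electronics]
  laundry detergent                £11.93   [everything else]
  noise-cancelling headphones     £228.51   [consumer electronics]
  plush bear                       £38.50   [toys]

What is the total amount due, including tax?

E-reader £110.47: consumer electronics → 3.75% → £4.142625
Jigsaw puzzle (1000 pc) £24.67: toys, buyer-exempt → 0% → £0.00
Stainless water bottle £36.25: everything else → 8.25% → £2.990625
Action figure £28.51: toys, buyer-exempt → 0% → £0.00
Yo-yo £5.27: toys, buyer-exempt → 0% → £0.00
USB-C hub £53.75: consumer electronics → 3.75% → £2.015625
Laundry detergent £11.93: everything else → 8.25% → £0.984225
Noise-cancelling headphones £228.51: consumer electronics → 3.75% → £8.569125
Plush bear £38.50: toys, buyer-exempt → 0% → £0.00
Subtotal = £537.86; unrounded tax = £18.702225 → £18.70; total due = £556.56

£556.56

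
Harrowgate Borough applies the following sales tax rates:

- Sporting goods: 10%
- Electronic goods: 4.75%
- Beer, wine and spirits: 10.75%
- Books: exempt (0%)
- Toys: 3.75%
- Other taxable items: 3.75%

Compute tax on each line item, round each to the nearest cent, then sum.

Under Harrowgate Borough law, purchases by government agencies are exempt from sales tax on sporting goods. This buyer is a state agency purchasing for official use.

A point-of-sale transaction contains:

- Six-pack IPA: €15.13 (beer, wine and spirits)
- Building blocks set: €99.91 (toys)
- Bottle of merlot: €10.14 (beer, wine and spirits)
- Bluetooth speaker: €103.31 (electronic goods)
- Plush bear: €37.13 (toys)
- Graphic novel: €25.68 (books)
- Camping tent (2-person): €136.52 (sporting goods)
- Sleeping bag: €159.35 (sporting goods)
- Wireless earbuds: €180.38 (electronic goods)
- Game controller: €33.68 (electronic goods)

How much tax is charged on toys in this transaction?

€5.14

Building blocks set €99.91: toys → 3.75% → €3.75
Plush bear €37.13: toys → 3.75% → €1.39
Tax on toys = €3.75 + €1.39 = €5.14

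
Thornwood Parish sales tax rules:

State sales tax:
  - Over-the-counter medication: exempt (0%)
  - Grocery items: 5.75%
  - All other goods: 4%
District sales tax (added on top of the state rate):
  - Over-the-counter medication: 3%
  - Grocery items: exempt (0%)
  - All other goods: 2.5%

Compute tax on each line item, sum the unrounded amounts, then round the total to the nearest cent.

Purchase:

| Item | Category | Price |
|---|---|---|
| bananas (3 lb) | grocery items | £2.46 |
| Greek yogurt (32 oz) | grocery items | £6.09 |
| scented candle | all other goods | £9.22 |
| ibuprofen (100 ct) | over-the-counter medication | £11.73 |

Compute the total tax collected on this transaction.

Bananas (3 lb) £2.46: grocery items → 5.75% + 0% district = 5.75% → £0.14145
Greek yogurt (32 oz) £6.09: grocery items → 5.75% + 0% district = 5.75% → £0.350175
Scented candle £9.22: all other goods → 4% + 2.5% district = 6.5% → £0.5993
Ibuprofen (100 ct) £11.73: over-the-counter medication → 0% + 3% district = 3% → £0.3519
Unrounded tax sum = £1.442825 → £1.44

£1.44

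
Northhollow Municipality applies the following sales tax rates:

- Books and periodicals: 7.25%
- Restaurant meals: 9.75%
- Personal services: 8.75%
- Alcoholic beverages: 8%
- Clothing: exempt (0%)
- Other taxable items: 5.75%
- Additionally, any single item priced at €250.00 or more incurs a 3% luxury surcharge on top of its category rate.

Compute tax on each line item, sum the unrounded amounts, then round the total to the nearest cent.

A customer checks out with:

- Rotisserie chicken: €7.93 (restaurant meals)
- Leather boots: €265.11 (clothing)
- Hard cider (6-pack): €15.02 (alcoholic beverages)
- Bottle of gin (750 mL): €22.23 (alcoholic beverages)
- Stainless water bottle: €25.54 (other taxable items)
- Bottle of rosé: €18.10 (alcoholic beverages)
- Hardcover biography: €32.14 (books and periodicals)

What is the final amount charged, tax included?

Rotisserie chicken €7.93: restaurant meals → 9.75% → €0.773175
Leather boots €265.11: clothing → 0% + 3% surcharge = 3% → €7.9533
Hard cider (6-pack) €15.02: alcoholic beverages → 8% → €1.2016
Bottle of gin (750 mL) €22.23: alcoholic beverages → 8% → €1.7784
Stainless water bottle €25.54: other taxable items → 5.75% → €1.46855
Bottle of rosé €18.10: alcoholic beverages → 8% → €1.448
Hardcover biography €32.14: books and periodicals → 7.25% → €2.33015
Subtotal = €386.07; unrounded tax = €16.953175 → €16.95; total due = €403.02

€403.02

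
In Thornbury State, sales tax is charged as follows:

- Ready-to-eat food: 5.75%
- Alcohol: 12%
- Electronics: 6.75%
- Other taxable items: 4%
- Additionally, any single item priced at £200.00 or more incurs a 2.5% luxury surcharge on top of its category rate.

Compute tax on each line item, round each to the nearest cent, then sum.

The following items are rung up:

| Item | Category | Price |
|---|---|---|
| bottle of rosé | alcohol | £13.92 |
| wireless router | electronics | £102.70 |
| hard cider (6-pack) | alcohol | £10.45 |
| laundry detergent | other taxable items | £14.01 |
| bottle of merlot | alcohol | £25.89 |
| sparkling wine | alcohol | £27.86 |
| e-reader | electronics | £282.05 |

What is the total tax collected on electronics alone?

Wireless router £102.70: electronics → 6.75% → £6.93
E-reader £282.05: electronics → 6.75% + 2.5% surcharge = 9.25% → £26.09
Tax on electronics = £6.93 + £26.09 = £33.02

£33.02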